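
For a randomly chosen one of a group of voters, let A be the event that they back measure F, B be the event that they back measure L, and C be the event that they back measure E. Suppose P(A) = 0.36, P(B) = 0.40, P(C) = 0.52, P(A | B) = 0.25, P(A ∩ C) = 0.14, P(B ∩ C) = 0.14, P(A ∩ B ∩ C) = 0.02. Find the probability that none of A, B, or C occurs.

P(A ∩ B) = P(B)·P(A|B) = 0.40 × 0.25 = 0.10
Apply inclusion-exclusion:
P(A ∪ B ∪ C) = 0.36 + 0.40 + 0.52 − 0.10 − 0.14 − 0.14 + 0.02 = 0.92
P(none) = 1 − 0.92 = 0.08

0.08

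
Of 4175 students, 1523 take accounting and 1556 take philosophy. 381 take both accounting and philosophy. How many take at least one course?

2698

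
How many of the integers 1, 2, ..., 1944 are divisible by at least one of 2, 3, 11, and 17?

1390

By inclusion-exclusion,
972 + 648 + 176 + 114 − 324 − 88 − 57 − 58 − 38 − 10 + 29 + 19 + 5 + 3 − 1 = 1390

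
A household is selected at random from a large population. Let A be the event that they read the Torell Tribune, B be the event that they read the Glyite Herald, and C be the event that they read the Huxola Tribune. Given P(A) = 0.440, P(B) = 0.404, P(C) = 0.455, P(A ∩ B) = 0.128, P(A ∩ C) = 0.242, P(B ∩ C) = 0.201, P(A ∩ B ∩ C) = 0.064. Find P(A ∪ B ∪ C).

0.792

Using inclusion–exclusion:
P(A ∪ B ∪ C) = 0.440 + 0.404 + 0.455 − 0.128 − 0.242 − 0.201 + 0.064 = 0.792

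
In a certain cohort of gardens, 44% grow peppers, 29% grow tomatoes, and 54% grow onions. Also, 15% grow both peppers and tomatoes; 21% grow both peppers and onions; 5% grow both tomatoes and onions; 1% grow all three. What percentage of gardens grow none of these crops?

Apply inclusion-exclusion:
P(union) = 44 + 29 + 54 − 15 − 21 − 5 + 1 = 87%
P(none) = 100% − 87% = 13%

13%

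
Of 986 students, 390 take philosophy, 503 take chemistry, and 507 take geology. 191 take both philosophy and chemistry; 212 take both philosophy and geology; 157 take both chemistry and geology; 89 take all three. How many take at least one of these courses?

929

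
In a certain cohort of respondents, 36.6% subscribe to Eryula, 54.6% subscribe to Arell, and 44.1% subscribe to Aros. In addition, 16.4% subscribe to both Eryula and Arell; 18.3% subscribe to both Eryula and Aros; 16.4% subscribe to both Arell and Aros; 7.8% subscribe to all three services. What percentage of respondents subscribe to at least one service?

92.0%

P(at least one) = 36.6 + 54.6 + 44.1 − 16.4 − 18.3 − 16.4 + 7.8 = 92.0%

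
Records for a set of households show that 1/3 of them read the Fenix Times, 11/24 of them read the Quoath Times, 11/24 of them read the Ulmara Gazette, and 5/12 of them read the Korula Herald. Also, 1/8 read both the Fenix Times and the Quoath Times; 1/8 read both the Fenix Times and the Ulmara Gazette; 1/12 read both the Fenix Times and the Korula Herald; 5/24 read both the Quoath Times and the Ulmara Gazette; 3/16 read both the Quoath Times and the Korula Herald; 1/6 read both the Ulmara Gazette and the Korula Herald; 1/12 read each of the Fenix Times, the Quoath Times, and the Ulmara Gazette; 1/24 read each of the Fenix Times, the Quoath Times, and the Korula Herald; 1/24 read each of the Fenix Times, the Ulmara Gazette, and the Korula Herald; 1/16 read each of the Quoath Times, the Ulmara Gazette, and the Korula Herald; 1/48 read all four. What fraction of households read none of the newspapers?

1/48

P(at least one) = 1/3 + 11/24 + 11/24 + 5/12 − 1/8 − 1/8 − 1/12 − 5/24 − 3/16 − 1/6 + 1/12 + 1/24 + 1/24 + 1/16 − 1/48 = 47/48
P(none) = 1 − 47/48 = 1/48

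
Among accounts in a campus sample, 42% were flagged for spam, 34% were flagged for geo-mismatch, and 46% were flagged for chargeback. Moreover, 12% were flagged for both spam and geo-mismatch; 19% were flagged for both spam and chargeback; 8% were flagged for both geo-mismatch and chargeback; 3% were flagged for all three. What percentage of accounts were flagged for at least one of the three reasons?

86%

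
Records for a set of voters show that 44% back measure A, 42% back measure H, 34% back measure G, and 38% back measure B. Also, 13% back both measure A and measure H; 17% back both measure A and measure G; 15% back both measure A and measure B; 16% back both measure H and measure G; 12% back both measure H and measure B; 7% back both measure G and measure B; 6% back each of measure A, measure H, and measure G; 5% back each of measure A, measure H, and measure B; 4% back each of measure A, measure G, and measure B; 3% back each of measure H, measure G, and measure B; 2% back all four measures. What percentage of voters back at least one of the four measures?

94%

Apply inclusion-exclusion:
P(union) = 44 + 42 + 34 + 38 − 13 − 17 − 15 − 16 − 12 − 7 + 6 + 5 + 4 + 3 − 2 = 94%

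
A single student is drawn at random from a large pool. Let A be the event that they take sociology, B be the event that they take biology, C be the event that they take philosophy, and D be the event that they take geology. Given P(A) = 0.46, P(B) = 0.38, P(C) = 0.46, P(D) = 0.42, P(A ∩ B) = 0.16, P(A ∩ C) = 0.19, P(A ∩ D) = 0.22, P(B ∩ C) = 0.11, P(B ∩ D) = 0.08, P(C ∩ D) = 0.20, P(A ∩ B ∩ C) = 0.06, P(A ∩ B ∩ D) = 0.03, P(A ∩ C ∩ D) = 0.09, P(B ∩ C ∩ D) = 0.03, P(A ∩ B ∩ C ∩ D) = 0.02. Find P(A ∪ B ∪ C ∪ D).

P(A ∪ B ∪ C ∪ D) = 0.46 + 0.38 + 0.46 + 0.42 − 0.16 − 0.19 − 0.22 − 0.11 − 0.08 − 0.20 + 0.06 + 0.03 + 0.09 + 0.03 − 0.02 = 0.95

0.95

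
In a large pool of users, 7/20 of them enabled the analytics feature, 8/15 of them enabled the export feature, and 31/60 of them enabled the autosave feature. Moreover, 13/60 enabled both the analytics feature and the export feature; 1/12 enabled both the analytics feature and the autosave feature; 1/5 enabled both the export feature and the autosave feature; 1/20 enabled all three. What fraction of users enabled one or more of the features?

19/20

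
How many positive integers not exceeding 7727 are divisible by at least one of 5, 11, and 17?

Using inclusion–exclusion:
⌊7727/5⌋ + ⌊7727/11⌋ + ⌊7727/17⌋ − ⌊7727/55⌋ − ⌊7727/85⌋ − ⌊7727/187⌋ + ⌊7727/935⌋ = 1545 + 702 + 454 − 140 − 90 − 41 + 8 = 2438

2438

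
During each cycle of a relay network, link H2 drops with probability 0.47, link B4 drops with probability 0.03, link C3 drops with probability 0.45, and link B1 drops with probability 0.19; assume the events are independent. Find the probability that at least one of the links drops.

0.77096845

Independence gives P(none) = ∏(1 − pᵢ).
P(none) = (1 − 0.47) × (1 − 0.03) × (1 − 0.45) × (1 − 0.19) = 0.53 × 0.97 × 0.55 × 0.81 = 0.22903155
P(at least one) = 1 − 0.22903155 = 0.77096845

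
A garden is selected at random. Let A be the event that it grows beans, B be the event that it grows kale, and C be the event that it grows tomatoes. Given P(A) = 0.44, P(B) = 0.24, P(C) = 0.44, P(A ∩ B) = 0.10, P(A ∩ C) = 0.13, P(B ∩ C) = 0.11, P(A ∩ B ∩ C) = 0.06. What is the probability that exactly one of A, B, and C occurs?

0.62

P(exactly one) = 0.44 + 0.24 + 0.44 − 2·0.10 − 2·0.13 − 2·0.11 + 3·0.06 = 0.62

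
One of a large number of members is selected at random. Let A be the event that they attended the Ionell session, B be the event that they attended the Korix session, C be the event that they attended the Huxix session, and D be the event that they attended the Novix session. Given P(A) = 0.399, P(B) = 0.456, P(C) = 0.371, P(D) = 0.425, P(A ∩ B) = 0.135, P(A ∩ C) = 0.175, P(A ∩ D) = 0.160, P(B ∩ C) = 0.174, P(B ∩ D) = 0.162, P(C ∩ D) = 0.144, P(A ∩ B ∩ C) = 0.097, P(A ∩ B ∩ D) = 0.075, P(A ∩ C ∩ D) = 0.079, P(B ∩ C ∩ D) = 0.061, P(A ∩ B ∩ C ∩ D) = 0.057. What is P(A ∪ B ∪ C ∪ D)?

0.956

By inclusion-exclusion,
P(A ∪ B ∪ C ∪ D) = 0.399 + 0.456 + 0.371 + 0.425 − 0.135 − 0.175 − 0.160 − 0.174 − 0.162 − 0.144 + 0.097 + 0.075 + 0.079 + 0.061 − 0.057 = 0.956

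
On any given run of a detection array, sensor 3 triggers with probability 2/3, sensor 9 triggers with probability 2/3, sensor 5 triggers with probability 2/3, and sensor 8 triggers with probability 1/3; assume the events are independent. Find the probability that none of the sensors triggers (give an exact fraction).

2/81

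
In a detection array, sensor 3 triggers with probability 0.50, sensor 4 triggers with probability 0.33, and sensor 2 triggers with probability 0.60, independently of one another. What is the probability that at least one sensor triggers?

0.866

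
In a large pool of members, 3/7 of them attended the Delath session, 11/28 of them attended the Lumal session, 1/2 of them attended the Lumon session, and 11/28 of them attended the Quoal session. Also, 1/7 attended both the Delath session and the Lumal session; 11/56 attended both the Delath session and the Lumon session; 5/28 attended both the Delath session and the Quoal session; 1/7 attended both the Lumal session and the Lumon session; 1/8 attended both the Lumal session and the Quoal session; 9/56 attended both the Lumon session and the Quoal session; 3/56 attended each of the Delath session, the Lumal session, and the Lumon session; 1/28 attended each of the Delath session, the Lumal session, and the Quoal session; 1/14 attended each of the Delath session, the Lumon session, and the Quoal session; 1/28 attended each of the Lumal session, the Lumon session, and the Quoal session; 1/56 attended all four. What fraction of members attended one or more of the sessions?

53/56

Apply inclusion-exclusion:
P(union) = 3/7 + 11/28 + 1/2 + 11/28 − 1/7 − 11/56 − 5/28 − 1/7 − 1/8 − 9/56 + 3/56 + 1/28 + 1/14 + 1/28 − 1/56 = 53/56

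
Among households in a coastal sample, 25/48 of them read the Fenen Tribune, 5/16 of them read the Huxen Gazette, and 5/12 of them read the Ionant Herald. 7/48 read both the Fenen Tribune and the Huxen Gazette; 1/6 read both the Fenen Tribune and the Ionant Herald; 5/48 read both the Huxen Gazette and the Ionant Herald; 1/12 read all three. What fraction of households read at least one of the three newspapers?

11/12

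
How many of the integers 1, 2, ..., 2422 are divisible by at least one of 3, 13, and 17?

1019

⌊2422/3⌋ + ⌊2422/13⌋ + ⌊2422/17⌋ − ⌊2422/39⌋ − ⌊2422/51⌋ − ⌊2422/221⌋ + ⌊2422/663⌋ = 807 + 186 + 142 − 62 − 47 − 10 + 3 = 1019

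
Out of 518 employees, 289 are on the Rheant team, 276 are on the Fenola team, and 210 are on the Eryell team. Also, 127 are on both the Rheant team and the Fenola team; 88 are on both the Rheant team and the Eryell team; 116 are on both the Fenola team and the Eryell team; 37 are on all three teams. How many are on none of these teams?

37

N(≥1) = 289 + 276 + 210 − 127 − 88 − 116 + 37 = 481
None: 518 − 481 = 37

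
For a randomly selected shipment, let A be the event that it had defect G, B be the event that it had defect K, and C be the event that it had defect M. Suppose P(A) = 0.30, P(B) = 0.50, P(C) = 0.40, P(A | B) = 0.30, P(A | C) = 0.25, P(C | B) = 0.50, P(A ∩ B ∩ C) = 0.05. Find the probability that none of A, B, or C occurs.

P(A ∩ B) = P(B)·P(A|B) = 0.50 × 0.30 = 0.15
P(A ∩ C) = P(C)·P(A|C) = 0.40 × 0.25 = 0.10
P(B ∩ C) = P(B)·P(C|B) = 0.50 × 0.50 = 0.25
P(A ∪ B ∪ C) = 0.30 + 0.50 + 0.40 − 0.15 − 0.10 − 0.25 + 0.05 = 0.75
P(none) = 1 − 0.75 = 0.25

0.25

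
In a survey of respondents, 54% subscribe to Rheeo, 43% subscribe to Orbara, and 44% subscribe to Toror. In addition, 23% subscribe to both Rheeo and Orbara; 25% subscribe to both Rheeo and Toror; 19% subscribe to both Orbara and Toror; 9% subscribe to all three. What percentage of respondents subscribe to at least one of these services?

By inclusion–exclusion:
P(union) = 54 + 43 + 44 − 23 − 25 − 19 + 9 = 83%

83%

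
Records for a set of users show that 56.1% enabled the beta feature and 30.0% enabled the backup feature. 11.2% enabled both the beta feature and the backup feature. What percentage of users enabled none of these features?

P(union) = 56.1 + 30.0 − 11.2 = 74.9%
P(none) = 100% − 74.9% = 25.1%

25.1%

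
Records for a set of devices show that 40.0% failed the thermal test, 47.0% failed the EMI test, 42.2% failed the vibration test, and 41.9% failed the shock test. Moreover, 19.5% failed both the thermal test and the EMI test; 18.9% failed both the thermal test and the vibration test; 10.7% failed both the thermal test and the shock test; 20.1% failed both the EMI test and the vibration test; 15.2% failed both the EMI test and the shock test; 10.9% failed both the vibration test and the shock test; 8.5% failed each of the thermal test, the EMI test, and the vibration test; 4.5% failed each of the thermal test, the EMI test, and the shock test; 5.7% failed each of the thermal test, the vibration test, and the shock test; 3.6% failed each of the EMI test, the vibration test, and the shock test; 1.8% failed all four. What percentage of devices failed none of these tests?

3.7%

Inclusion–exclusion gives
P(≥1) = 40.0 + 47.0 + 42.2 + 41.9 − 19.5 − 18.9 − 10.7 − 20.1 − 15.2 − 10.9 + 8.5 + 4.5 + 5.7 + 3.6 − 1.8 = 96.3%
P(none) = 100% − 96.3% = 3.7%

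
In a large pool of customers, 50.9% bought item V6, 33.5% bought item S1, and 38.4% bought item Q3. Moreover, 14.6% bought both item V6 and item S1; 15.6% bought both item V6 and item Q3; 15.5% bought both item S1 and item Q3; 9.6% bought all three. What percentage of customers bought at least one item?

P(≥1) = 50.9 + 33.5 + 38.4 − 14.6 − 15.6 − 15.5 + 9.6 = 86.7%

86.7%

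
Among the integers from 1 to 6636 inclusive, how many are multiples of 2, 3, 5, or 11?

By inclusion-exclusion,
⌊6636/2⌋ + ⌊6636/3⌋ + ⌊6636/5⌋ + ⌊6636/11⌋ − ⌊6636/6⌋ − ⌊6636/10⌋ − ⌊6636/22⌋ − ⌊6636/15⌋ − ⌊6636/33⌋ − ⌊6636/55⌋ + ⌊6636/30⌋ + ⌊6636/66⌋ + ⌊6636/110⌋ + ⌊6636/165⌋ − ⌊6636/330⌋ = 3318 + 2212 + 1327 + 603 − 1106 − 663 − 301 − 442 − 201 − 120 + 221 + 100 + 60 + 40 − 20 = 5028

5028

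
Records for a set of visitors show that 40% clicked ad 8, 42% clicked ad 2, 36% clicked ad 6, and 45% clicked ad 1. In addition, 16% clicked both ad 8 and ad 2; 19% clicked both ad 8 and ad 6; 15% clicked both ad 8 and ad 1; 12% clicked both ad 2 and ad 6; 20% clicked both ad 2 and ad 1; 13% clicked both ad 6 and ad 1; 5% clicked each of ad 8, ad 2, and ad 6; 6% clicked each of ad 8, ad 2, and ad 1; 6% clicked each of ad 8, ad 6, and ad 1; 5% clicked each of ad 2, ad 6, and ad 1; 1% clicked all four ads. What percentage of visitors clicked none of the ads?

11%

Using inclusion–exclusion:
P(≥1) = 40 + 42 + 36 + 45 − 16 − 19 − 15 − 12 − 20 − 13 + 5 + 6 + 6 + 5 − 1 = 89%
P(none) = 100% − 89% = 11%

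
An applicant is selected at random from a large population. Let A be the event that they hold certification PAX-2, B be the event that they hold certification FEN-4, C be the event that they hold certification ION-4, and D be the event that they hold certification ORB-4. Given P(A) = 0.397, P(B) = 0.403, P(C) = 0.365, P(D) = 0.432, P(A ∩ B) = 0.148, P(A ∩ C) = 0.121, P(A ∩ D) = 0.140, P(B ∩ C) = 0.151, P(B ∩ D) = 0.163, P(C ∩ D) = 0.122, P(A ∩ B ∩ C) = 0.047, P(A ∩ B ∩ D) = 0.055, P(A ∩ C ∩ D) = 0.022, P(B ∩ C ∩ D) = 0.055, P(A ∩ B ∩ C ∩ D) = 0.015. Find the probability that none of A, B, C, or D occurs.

P(A ∪ B ∪ C ∪ D) = 0.397 + 0.403 + 0.365 + 0.432 − 0.148 − 0.121 − 0.140 − 0.151 − 0.163 − 0.122 + 0.047 + 0.055 + 0.022 + 0.055 − 0.015 = 0.916
P(none) = 1 − 0.916 = 0.084

0.084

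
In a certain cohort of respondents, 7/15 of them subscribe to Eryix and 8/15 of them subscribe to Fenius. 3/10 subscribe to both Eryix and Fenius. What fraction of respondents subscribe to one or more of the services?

7/10

P(at least one) = 7/15 + 8/15 − 3/10 = 7/10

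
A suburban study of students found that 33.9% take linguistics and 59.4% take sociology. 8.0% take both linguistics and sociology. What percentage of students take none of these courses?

14.7%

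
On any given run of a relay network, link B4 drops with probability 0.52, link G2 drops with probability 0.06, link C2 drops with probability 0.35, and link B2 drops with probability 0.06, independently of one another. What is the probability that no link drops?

Since the events are independent, P(none) is the product of the individual non-occurrence probabilities.
P(none) = (1 − 0.52) × (1 − 0.06) × (1 − 0.35) × (1 − 0.06) = 0.48 × 0.94 × 0.65 × 0.94 = 0.2756832

0.2756832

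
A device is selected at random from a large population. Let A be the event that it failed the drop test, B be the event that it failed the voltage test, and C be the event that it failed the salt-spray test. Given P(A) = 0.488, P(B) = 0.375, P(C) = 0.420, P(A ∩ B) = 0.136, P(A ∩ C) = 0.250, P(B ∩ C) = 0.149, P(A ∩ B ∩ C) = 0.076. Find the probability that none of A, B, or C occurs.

0.176

P(A ∪ B ∪ C) = 0.488 + 0.375 + 0.420 − 0.136 − 0.250 − 0.149 + 0.076 = 0.824
P(none) = 1 − 0.824 = 0.176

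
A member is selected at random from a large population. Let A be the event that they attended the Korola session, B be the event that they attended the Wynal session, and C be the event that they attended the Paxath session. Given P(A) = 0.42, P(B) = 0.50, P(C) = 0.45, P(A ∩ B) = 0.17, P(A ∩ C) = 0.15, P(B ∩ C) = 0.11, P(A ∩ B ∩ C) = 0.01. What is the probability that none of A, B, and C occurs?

P(A ∪ B ∪ C) = 0.42 + 0.50 + 0.45 − 0.17 − 0.15 − 0.11 + 0.01 = 0.95
P(none) = 1 − 0.95 = 0.05

0.05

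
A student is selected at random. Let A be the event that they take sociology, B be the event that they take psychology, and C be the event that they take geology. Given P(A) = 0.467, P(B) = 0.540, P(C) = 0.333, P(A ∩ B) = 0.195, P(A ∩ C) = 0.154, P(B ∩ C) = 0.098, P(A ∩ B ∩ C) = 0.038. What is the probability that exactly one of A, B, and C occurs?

Using the inclusion–exclusion count for exactly one event:
P(exactly one) = 0.467 + 0.540 + 0.333 − 2·0.195 − 2·0.154 − 2·0.098 + 3·0.038 = 0.560

0.560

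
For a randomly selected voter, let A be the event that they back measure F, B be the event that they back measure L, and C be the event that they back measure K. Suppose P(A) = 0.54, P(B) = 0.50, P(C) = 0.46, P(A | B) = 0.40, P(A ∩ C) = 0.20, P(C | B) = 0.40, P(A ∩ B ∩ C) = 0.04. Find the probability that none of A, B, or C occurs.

P(A ∩ B) = P(B)·P(A|B) = 0.50 × 0.40 = 0.20
P(B ∩ C) = P(B)·P(C|B) = 0.50 × 0.40 = 0.20
Inclusion–exclusion gives
P(A ∪ B ∪ C) = 0.54 + 0.50 + 0.46 − 0.20 − 0.20 − 0.20 + 0.04 = 0.94
P(none) = 1 − 0.94 = 0.06

0.06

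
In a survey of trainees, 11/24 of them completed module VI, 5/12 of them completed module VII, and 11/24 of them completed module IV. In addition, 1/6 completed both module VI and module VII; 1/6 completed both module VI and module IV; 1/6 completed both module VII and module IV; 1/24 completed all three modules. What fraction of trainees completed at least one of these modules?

7/8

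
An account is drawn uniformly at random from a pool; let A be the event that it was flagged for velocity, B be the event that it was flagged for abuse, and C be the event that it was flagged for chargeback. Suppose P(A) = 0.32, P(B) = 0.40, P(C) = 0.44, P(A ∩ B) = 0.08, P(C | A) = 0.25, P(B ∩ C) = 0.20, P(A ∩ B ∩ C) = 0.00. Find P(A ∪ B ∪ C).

P(A ∩ C) = P(A)·P(C|A) = 0.32 × 0.25 = 0.08
P(A ∪ B ∪ C) = 0.32 + 0.40 + 0.44 − 0.08 − 0.08 − 0.20 + 0.00 = 0.80

0.80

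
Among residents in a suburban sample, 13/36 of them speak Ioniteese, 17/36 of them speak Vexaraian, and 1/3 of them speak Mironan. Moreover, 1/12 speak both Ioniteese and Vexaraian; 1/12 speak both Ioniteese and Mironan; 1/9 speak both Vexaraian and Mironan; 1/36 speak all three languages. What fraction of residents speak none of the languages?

1/12

P(union) = 13/36 + 17/36 + 1/3 − 1/12 − 1/12 − 1/9 + 1/36 = 11/12
P(none) = 1 − 11/12 = 1/12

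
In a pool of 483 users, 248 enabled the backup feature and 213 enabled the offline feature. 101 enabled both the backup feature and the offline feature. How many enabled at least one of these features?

360

By inclusion-exclusion,
|union| = 248 + 213 − 101 = 360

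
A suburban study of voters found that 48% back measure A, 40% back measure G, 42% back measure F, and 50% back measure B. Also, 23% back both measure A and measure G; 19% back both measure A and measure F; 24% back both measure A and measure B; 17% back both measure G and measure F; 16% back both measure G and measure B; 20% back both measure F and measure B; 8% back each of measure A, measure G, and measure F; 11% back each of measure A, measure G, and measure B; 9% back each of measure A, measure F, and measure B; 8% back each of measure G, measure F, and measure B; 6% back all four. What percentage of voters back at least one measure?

91%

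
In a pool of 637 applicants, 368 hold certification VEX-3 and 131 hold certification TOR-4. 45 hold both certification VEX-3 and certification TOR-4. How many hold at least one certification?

By inclusion–exclusion:
N(≥1) = 368 + 131 − 45 = 454

454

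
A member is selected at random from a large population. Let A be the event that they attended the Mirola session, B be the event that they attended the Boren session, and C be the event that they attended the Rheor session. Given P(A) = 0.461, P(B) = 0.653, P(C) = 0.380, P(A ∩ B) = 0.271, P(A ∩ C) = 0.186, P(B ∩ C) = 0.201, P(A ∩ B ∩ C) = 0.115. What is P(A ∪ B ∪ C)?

Apply inclusion-exclusion:
P(A ∪ B ∪ C) = 0.461 + 0.653 + 0.380 − 0.271 − 0.186 − 0.201 + 0.115 = 0.951

0.951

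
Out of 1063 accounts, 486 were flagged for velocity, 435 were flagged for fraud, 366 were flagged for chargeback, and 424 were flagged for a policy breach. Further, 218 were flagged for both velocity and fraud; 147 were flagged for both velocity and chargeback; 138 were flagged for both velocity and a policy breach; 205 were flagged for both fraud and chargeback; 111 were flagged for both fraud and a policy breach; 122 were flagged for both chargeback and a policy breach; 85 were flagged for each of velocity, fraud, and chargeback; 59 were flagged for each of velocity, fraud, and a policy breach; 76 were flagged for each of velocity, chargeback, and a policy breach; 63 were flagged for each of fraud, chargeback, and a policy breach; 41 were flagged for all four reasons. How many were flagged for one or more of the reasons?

N(≥1) = 486 + 435 + 366 + 424 − 218 − 147 − 138 − 205 − 111 − 122 + 85 + 59 + 76 + 63 − 41 = 1012

1012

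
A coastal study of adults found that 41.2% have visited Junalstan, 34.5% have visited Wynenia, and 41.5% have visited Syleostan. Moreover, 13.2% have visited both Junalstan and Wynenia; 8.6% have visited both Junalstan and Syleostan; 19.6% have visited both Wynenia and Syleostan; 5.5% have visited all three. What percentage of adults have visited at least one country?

Inclusion–exclusion gives
P(≥1) = 41.2 + 34.5 + 41.5 − 13.2 − 8.6 − 19.6 + 5.5 = 81.3%

81.3%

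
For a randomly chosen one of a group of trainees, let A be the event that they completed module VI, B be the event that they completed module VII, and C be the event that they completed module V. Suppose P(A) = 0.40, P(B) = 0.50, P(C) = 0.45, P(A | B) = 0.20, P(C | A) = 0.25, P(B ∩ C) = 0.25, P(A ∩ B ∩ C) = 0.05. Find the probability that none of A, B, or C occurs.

0.05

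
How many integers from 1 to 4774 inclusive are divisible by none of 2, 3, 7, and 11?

1240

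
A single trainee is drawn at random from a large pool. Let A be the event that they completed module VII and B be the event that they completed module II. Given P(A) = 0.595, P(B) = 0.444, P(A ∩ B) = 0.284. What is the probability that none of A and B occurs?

P(A ∪ B) = 0.595 + 0.444 − 0.284 = 0.755
P(none) = 1 − 0.755 = 0.245

0.245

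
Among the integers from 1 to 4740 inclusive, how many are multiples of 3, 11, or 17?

2036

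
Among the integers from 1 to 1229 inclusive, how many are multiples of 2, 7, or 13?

742

By inclusion–exclusion:
⌊1229/2⌋ + ⌊1229/7⌋ + ⌊1229/13⌋ − ⌊1229/14⌋ − ⌊1229/26⌋ − ⌊1229/91⌋ + ⌊1229/182⌋ = 614 + 175 + 94 − 87 − 47 − 13 + 6 = 742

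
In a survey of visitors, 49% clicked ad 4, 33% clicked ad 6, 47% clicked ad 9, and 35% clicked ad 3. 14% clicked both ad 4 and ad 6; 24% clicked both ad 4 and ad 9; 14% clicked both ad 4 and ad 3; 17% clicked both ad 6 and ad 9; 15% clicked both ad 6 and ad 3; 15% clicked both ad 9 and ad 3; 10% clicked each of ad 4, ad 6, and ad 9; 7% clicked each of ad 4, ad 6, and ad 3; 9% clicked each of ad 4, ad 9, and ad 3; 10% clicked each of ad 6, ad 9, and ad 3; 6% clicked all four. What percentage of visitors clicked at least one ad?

95%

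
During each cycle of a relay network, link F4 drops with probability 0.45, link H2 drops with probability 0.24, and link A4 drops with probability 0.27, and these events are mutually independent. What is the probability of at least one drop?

Since the events are independent, P(none) is the product of the individual non-occurrence probabilities.
P(none) = (1 − 0.45) × (1 − 0.24) × (1 − 0.27) = 0.55 × 0.76 × 0.73 = 0.30514
P(at least one) = 1 − 0.30514 = 0.69486

0.69486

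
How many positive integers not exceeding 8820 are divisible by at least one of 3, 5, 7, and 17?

Apply inclusion-exclusion:
2940 + 1764 + 1260 + 518 − 588 − 420 − 172 − 252 − 103 − 74 + 84 + 34 + 24 + 14 − 4 = 5025

5025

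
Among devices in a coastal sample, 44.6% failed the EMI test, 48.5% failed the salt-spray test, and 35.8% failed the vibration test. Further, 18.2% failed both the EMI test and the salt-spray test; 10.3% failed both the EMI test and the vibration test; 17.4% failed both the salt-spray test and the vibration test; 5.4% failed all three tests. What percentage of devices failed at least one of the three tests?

88.4%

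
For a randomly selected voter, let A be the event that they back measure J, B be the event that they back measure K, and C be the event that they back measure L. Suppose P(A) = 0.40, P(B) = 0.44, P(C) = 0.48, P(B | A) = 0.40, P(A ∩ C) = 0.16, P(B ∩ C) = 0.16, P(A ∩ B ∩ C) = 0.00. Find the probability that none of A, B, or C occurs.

0.16

P(A ∩ B) = P(A)·P(B|A) = 0.40 × 0.40 = 0.16
By inclusion-exclusion,
P(A ∪ B ∪ C) = 0.40 + 0.44 + 0.48 − 0.16 − 0.16 − 0.16 + 0.00 = 0.84
P(none) = 1 − 0.84 = 0.16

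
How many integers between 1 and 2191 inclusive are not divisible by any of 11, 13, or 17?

1731

floor(2191/11) + floor(2191/13) + floor(2191/17) − floor(2191/143) − floor(2191/187) − floor(2191/221) + floor(2191/2431) = 199 + 168 + 128 − 15 − 11 − 9 + 0 = 460
2191 − 460 = 1731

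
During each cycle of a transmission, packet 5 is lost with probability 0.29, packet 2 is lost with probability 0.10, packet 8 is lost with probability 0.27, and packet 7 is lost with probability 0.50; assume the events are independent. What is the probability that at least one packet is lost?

P(none) = (1 − 0.29) × (1 − 0.10) × (1 − 0.27) × (1 − 0.50) = 0.71 × 0.90 × 0.73 × 0.50 = 0.233235
P(at least one) = 1 − 0.233235 = 0.766765

0.766765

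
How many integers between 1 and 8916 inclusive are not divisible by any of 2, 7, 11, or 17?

By inclusion–exclusion:
floor(8916/2) + floor(8916/7) + floor(8916/11) + floor(8916/17) − floor(8916/14) − floor(8916/22) − floor(8916/34) − floor(8916/77) − floor(8916/119) − floor(8916/187) + floor(8916/154) + floor(8916/238) + floor(8916/374) + floor(8916/1309) − floor(8916/2618) = 4458 + 1273 + 810 + 524 − 636 − 405 − 262 − 115 − 74 − 47 + 57 + 37 + 23 + 6 − 3 = 5646
8916 − 5646 = 3270

3270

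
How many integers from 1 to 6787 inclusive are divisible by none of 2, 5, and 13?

2506

3393 + 1357 + 522 − 678 − 261 − 104 + 52 = 4281
6787 − 4281 = 2506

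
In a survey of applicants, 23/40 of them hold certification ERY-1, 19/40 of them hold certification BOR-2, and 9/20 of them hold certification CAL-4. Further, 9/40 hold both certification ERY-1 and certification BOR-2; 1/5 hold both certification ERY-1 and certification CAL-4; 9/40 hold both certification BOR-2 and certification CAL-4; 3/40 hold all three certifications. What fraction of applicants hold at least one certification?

37/40

Inclusion–exclusion gives
P(union) = 23/40 + 19/40 + 9/20 − 9/40 − 1/5 − 9/40 + 3/40 = 37/40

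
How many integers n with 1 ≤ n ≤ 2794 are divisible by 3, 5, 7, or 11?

1633

⌊2794/3⌋ + ⌊2794/5⌋ + ⌊2794/7⌋ + ⌊2794/11⌋ − ⌊2794/15⌋ − ⌊2794/21⌋ − ⌊2794/33⌋ − ⌊2794/35⌋ − ⌊2794/55⌋ − ⌊2794/77⌋ + ⌊2794/105⌋ + ⌊2794/165⌋ + ⌊2794/231⌋ + ⌊2794/385⌋ − ⌊2794/1155⌋ = 931 + 558 + 399 + 254 − 186 − 133 − 84 − 79 − 50 − 36 + 26 + 16 + 12 + 7 − 2 = 1633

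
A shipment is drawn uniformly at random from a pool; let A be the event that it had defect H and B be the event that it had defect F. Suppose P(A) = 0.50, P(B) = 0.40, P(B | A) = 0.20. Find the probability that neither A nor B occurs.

0.20

P(A ∩ B) = P(A)·P(B|A) = 0.50 × 0.20 = 0.10
Apply inclusion-exclusion:
P(A ∪ B) = 0.50 + 0.40 − 0.10 = 0.80
P(none) = 1 − 0.80 = 0.20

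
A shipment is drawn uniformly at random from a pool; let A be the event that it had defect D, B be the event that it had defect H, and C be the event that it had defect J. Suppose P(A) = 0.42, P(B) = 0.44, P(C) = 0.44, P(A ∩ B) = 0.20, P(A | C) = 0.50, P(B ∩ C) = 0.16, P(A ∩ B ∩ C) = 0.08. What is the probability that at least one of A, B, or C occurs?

0.80

P(A ∩ C) = P(C)·P(A|C) = 0.44 × 0.50 = 0.22
Apply inclusion-exclusion:
P(A ∪ B ∪ C) = 0.42 + 0.44 + 0.44 − 0.20 − 0.22 − 0.16 + 0.08 = 0.80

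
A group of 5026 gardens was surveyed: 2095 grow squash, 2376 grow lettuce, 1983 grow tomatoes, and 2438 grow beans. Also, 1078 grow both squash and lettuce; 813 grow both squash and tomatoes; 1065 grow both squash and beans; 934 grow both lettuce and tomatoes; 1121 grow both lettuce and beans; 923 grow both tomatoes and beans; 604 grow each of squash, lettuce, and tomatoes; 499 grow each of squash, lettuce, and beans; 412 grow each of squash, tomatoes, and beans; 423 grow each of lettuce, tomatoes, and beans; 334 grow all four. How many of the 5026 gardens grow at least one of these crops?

4562

Inclusion–exclusion gives
N(≥1) = 2095 + 2376 + 1983 + 2438 − 1078 − 813 − 1065 − 934 − 1121 − 923 + 604 + 499 + 412 + 423 − 334 = 4562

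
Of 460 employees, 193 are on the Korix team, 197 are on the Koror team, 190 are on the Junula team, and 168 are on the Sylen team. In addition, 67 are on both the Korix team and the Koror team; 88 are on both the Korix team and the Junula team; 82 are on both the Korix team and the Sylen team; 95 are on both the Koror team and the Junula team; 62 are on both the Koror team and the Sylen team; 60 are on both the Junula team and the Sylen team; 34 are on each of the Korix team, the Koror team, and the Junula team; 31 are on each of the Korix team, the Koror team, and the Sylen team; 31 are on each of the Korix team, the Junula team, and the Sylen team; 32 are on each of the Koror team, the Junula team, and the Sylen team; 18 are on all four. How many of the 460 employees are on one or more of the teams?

Inclusion–exclusion gives
|union| = 193 + 197 + 190 + 168 − 67 − 88 − 82 − 95 − 62 − 60 + 34 + 31 + 31 + 32 − 18 = 404

404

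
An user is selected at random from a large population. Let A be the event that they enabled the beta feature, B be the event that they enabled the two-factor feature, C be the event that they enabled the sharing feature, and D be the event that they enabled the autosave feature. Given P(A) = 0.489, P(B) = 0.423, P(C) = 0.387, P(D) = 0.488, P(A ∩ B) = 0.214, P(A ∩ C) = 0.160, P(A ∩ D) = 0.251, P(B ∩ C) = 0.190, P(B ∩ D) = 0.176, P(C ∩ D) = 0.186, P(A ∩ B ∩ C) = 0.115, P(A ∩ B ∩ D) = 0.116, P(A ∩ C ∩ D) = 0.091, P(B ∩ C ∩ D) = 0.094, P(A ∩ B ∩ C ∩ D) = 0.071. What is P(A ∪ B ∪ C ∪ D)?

By inclusion-exclusion,
P(A ∪ B ∪ C ∪ D) = 0.489 + 0.423 + 0.387 + 0.488 − 0.214 − 0.160 − 0.251 − 0.190 − 0.176 − 0.186 + 0.115 + 0.116 + 0.091 + 0.094 − 0.071 = 0.955

0.955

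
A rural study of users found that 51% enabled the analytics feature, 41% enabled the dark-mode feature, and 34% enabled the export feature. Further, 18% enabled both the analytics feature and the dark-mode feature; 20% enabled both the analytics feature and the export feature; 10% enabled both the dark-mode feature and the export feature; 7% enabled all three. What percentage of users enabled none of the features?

15%

Inclusion–exclusion gives
P(union) = 51 + 41 + 34 − 18 − 20 − 10 + 7 = 85%
P(none) = 100% − 85% = 15%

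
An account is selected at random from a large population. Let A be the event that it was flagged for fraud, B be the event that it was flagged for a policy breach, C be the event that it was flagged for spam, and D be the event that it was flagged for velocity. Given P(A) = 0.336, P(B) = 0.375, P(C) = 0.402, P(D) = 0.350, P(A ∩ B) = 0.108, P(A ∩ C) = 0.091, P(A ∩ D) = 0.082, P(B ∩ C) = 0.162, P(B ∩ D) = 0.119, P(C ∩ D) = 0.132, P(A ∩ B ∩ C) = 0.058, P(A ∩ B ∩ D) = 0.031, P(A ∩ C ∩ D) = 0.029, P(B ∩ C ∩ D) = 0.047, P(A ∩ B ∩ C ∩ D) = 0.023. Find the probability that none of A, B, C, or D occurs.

0.089

P(A ∪ B ∪ C ∪ D) = 0.336 + 0.375 + 0.402 + 0.350 − 0.108 − 0.091 − 0.082 − 0.162 − 0.119 − 0.132 + 0.058 + 0.031 + 0.029 + 0.047 − 0.023 = 0.911
P(none) = 1 − 0.911 = 0.089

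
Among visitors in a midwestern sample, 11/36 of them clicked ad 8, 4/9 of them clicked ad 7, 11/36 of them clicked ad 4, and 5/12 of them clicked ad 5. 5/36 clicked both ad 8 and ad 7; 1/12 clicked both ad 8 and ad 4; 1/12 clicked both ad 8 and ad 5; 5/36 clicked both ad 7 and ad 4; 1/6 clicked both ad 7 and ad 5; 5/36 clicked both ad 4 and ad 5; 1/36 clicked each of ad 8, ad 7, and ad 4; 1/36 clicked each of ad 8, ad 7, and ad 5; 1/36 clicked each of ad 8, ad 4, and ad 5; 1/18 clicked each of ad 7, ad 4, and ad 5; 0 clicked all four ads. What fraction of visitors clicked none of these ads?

5/36

By inclusion–exclusion:
P(≥1) = 11/36 + 4/9 + 11/36 + 5/12 − 5/36 − 1/12 − 1/12 − 5/36 − 1/6 − 5/36 + 1/36 + 1/36 + 1/36 + 1/18 − 0 = 31/36
P(none) = 1 − 31/36 = 5/36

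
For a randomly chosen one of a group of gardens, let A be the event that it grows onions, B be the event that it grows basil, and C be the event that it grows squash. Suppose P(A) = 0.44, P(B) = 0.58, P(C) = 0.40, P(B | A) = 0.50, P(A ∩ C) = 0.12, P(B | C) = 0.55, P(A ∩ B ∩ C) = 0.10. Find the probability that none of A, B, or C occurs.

0.04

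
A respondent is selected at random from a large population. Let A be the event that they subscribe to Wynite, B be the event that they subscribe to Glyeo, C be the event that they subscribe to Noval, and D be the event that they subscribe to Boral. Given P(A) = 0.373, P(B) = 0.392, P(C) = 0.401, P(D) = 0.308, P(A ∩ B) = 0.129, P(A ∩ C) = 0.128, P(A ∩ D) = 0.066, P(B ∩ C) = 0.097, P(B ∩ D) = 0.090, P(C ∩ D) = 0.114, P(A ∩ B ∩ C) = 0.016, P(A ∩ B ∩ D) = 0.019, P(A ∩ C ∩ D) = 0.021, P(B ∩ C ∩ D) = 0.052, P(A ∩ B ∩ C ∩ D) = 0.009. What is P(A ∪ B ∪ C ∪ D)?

0.949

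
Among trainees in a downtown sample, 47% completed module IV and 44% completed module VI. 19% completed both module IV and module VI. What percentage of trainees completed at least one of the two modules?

72%

P(union) = 47 + 44 − 19 = 72%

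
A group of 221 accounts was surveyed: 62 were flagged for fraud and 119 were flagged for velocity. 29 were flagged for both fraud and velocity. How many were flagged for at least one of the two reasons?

|at least one| = 62 + 119 − 29 = 152

152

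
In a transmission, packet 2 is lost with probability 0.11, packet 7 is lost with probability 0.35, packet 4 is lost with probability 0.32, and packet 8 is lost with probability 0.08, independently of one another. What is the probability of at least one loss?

0.6380904

P(none) = (1 − 0.11) × (1 − 0.35) × (1 − 0.32) × (1 − 0.08) = 0.89 × 0.65 × 0.68 × 0.92 = 0.3619096
P(at least one) = 1 − 0.3619096 = 0.6380904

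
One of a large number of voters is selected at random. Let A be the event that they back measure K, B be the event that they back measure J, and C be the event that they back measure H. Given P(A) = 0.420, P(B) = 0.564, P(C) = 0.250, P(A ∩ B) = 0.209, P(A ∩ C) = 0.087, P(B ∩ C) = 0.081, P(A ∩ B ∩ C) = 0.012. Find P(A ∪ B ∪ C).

By inclusion-exclusion,
P(A ∪ B ∪ C) = 0.420 + 0.564 + 0.250 − 0.209 − 0.087 − 0.081 + 0.012 = 0.869

0.869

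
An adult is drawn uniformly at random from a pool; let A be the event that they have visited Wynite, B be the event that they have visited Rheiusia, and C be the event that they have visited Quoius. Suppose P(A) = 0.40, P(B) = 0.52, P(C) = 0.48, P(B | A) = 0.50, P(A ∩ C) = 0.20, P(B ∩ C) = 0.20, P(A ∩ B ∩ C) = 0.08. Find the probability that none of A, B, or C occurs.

P(A ∩ B) = P(A)·P(B|A) = 0.40 × 0.50 = 0.20
By inclusion–exclusion:
P(A ∪ B ∪ C) = 0.40 + 0.52 + 0.48 − 0.20 − 0.20 − 0.20 + 0.08 = 0.88
P(none) = 1 − 0.88 = 0.12

0.12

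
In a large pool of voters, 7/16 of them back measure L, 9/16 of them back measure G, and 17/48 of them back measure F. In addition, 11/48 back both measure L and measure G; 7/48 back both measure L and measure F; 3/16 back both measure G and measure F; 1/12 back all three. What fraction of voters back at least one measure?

7/8

By inclusion–exclusion:
P(union) = 7/16 + 9/16 + 17/48 − 11/48 − 7/48 − 3/16 + 1/12 = 7/8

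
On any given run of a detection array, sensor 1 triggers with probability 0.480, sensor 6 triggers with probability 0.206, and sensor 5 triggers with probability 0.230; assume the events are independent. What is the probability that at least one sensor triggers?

P(none) = (1 − 0.480) × (1 − 0.206) × (1 − 0.230) = 0.520 × 0.794 × 0.770 = 0.3179176
P(at least one) = 1 − 0.3179176 = 0.6820824

0.6820824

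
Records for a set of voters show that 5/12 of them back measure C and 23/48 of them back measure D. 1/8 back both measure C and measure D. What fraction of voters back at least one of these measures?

Apply inclusion-exclusion:
P(≥1) = 5/12 + 23/48 − 1/8 = 37/48

37/48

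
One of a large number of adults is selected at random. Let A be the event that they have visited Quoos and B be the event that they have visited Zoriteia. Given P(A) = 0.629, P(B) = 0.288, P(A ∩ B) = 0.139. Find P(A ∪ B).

By inclusion–exclusion:
P(A ∪ B) = 0.629 + 0.288 − 0.139 = 0.778

0.778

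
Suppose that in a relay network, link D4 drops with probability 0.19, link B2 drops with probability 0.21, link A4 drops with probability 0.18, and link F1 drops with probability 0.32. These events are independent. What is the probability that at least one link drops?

0.64319176

P(none) = (1 − 0.19) × (1 − 0.21) × (1 − 0.18) × (1 − 0.32) = 0.81 × 0.79 × 0.82 × 0.68 = 0.35680824
P(at least one) = 1 − 0.35680824 = 0.64319176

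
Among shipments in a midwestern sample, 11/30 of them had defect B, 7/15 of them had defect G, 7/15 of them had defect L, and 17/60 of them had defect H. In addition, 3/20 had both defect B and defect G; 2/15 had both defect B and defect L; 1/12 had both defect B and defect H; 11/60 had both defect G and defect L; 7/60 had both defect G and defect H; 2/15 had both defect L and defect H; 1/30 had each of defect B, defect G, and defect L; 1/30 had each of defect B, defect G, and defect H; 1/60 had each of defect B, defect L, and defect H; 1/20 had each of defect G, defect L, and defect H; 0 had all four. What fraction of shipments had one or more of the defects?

Inclusion–exclusion gives
P(≥1) = 11/30 + 7/15 + 7/15 + 17/60 − 3/20 − 2/15 − 1/12 − 11/60 − 7/60 − 2/15 + 1/30 + 1/30 + 1/60 + 1/20 − 0 = 11/12

11/12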